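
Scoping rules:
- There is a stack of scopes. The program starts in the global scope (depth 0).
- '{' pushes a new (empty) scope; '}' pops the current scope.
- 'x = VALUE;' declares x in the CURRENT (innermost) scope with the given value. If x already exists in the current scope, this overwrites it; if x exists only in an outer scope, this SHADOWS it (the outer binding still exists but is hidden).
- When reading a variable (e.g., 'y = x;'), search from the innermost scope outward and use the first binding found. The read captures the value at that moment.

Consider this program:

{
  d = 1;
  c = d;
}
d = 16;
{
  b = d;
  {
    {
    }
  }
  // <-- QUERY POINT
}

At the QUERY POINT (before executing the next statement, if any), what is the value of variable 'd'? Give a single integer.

Answer: 16

Derivation:
Step 1: enter scope (depth=1)
Step 2: declare d=1 at depth 1
Step 3: declare c=(read d)=1 at depth 1
Step 4: exit scope (depth=0)
Step 5: declare d=16 at depth 0
Step 6: enter scope (depth=1)
Step 7: declare b=(read d)=16 at depth 1
Step 8: enter scope (depth=2)
Step 9: enter scope (depth=3)
Step 10: exit scope (depth=2)
Step 11: exit scope (depth=1)
Visible at query point: b=16 d=16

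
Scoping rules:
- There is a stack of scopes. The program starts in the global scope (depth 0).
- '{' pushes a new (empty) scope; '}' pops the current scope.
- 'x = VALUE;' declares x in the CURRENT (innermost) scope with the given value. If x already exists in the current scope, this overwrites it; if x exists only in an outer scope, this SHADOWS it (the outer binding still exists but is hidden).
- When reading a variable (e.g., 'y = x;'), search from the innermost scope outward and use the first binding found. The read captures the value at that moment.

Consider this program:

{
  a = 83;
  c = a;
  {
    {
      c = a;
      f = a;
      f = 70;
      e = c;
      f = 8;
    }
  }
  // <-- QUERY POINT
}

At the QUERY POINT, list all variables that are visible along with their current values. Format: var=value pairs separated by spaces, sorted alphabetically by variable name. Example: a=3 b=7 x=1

Step 1: enter scope (depth=1)
Step 2: declare a=83 at depth 1
Step 3: declare c=(read a)=83 at depth 1
Step 4: enter scope (depth=2)
Step 5: enter scope (depth=3)
Step 6: declare c=(read a)=83 at depth 3
Step 7: declare f=(read a)=83 at depth 3
Step 8: declare f=70 at depth 3
Step 9: declare e=(read c)=83 at depth 3
Step 10: declare f=8 at depth 3
Step 11: exit scope (depth=2)
Step 12: exit scope (depth=1)
Visible at query point: a=83 c=83

Answer: a=83 c=83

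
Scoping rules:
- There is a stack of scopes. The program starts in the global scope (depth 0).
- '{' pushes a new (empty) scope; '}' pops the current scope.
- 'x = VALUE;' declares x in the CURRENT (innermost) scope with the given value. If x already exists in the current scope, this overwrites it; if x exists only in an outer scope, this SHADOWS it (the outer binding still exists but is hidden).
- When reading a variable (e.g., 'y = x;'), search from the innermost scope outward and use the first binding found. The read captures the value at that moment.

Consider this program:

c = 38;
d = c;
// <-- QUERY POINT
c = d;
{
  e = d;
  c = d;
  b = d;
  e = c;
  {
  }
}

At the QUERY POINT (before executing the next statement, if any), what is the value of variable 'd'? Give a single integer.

Answer: 38

Derivation:
Step 1: declare c=38 at depth 0
Step 2: declare d=(read c)=38 at depth 0
Visible at query point: c=38 d=38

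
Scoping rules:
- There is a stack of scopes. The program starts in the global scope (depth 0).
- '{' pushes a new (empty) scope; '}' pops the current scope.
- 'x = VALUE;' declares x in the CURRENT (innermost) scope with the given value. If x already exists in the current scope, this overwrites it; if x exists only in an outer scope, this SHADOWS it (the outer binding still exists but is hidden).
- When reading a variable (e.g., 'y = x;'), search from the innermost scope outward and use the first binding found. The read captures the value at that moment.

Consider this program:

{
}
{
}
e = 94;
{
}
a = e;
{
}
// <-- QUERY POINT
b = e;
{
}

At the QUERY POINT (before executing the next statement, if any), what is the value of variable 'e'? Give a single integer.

Answer: 94

Derivation:
Step 1: enter scope (depth=1)
Step 2: exit scope (depth=0)
Step 3: enter scope (depth=1)
Step 4: exit scope (depth=0)
Step 5: declare e=94 at depth 0
Step 6: enter scope (depth=1)
Step 7: exit scope (depth=0)
Step 8: declare a=(read e)=94 at depth 0
Step 9: enter scope (depth=1)
Step 10: exit scope (depth=0)
Visible at query point: a=94 e=94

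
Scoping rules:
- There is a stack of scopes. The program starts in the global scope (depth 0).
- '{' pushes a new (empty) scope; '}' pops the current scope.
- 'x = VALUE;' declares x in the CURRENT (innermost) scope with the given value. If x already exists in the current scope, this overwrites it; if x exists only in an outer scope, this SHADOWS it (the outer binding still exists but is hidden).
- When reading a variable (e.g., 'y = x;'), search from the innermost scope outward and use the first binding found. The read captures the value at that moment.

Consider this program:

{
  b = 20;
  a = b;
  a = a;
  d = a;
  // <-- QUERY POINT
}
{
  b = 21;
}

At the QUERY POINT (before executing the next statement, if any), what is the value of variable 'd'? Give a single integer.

Answer: 20

Derivation:
Step 1: enter scope (depth=1)
Step 2: declare b=20 at depth 1
Step 3: declare a=(read b)=20 at depth 1
Step 4: declare a=(read a)=20 at depth 1
Step 5: declare d=(read a)=20 at depth 1
Visible at query point: a=20 b=20 d=20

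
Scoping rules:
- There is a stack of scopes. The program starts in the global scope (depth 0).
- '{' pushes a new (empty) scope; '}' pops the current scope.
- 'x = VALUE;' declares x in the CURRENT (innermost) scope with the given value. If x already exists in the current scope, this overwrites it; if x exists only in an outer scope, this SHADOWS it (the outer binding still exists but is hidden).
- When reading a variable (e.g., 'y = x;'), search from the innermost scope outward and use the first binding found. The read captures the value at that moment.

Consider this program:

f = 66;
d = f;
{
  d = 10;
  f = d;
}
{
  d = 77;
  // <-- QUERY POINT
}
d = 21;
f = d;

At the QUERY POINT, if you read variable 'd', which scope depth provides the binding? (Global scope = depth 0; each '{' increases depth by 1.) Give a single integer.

Step 1: declare f=66 at depth 0
Step 2: declare d=(read f)=66 at depth 0
Step 3: enter scope (depth=1)
Step 4: declare d=10 at depth 1
Step 5: declare f=(read d)=10 at depth 1
Step 6: exit scope (depth=0)
Step 7: enter scope (depth=1)
Step 8: declare d=77 at depth 1
Visible at query point: d=77 f=66

Answer: 1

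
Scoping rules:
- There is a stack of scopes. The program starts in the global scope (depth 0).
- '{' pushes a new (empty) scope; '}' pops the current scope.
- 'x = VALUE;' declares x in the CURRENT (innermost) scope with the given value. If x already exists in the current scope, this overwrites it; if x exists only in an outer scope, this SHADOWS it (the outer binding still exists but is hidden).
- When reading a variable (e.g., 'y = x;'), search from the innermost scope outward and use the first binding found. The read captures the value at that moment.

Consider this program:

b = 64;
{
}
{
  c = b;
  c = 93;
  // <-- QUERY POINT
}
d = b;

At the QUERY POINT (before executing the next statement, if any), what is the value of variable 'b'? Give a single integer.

Step 1: declare b=64 at depth 0
Step 2: enter scope (depth=1)
Step 3: exit scope (depth=0)
Step 4: enter scope (depth=1)
Step 5: declare c=(read b)=64 at depth 1
Step 6: declare c=93 at depth 1
Visible at query point: b=64 c=93

Answer: 64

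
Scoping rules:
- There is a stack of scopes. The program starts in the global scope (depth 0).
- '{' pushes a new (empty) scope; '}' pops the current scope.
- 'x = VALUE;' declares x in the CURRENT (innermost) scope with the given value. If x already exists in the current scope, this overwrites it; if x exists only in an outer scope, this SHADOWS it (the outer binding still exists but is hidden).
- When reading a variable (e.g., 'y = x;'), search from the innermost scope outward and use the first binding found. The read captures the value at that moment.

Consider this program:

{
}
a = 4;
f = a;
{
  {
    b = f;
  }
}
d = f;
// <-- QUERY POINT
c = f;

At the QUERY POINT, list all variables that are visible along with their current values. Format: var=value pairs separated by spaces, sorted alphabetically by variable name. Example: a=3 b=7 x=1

Answer: a=4 d=4 f=4

Derivation:
Step 1: enter scope (depth=1)
Step 2: exit scope (depth=0)
Step 3: declare a=4 at depth 0
Step 4: declare f=(read a)=4 at depth 0
Step 5: enter scope (depth=1)
Step 6: enter scope (depth=2)
Step 7: declare b=(read f)=4 at depth 2
Step 8: exit scope (depth=1)
Step 9: exit scope (depth=0)
Step 10: declare d=(read f)=4 at depth 0
Visible at query point: a=4 d=4 f=4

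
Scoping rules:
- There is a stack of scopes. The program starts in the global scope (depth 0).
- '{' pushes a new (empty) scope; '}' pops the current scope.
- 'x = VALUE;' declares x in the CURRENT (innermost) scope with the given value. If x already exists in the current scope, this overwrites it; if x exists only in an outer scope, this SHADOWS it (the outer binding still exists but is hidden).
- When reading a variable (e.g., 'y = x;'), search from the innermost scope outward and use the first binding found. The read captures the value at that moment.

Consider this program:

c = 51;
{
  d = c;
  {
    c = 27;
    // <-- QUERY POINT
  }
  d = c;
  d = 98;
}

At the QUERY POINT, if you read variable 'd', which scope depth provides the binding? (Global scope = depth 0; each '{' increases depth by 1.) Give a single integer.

Answer: 1

Derivation:
Step 1: declare c=51 at depth 0
Step 2: enter scope (depth=1)
Step 3: declare d=(read c)=51 at depth 1
Step 4: enter scope (depth=2)
Step 5: declare c=27 at depth 2
Visible at query point: c=27 d=51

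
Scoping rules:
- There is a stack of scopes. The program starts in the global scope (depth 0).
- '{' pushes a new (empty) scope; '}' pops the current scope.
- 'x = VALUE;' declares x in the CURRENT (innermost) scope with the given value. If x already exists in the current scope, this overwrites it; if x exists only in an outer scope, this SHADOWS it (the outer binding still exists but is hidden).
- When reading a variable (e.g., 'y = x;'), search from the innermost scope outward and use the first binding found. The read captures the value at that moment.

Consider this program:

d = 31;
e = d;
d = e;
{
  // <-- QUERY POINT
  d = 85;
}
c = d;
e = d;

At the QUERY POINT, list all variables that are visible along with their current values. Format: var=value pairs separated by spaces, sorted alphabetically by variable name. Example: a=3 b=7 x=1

Answer: d=31 e=31

Derivation:
Step 1: declare d=31 at depth 0
Step 2: declare e=(read d)=31 at depth 0
Step 3: declare d=(read e)=31 at depth 0
Step 4: enter scope (depth=1)
Visible at query point: d=31 e=31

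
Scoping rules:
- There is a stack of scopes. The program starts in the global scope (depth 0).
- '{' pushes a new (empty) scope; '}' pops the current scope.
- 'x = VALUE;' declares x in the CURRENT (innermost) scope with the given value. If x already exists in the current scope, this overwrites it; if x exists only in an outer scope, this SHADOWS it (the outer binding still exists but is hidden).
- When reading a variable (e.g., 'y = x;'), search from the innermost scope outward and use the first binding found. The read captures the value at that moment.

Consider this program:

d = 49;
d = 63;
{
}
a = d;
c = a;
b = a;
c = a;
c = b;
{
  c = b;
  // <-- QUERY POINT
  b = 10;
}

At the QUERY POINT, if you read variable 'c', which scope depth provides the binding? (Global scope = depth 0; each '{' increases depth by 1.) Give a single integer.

Step 1: declare d=49 at depth 0
Step 2: declare d=63 at depth 0
Step 3: enter scope (depth=1)
Step 4: exit scope (depth=0)
Step 5: declare a=(read d)=63 at depth 0
Step 6: declare c=(read a)=63 at depth 0
Step 7: declare b=(read a)=63 at depth 0
Step 8: declare c=(read a)=63 at depth 0
Step 9: declare c=(read b)=63 at depth 0
Step 10: enter scope (depth=1)
Step 11: declare c=(read b)=63 at depth 1
Visible at query point: a=63 b=63 c=63 d=63

Answer: 1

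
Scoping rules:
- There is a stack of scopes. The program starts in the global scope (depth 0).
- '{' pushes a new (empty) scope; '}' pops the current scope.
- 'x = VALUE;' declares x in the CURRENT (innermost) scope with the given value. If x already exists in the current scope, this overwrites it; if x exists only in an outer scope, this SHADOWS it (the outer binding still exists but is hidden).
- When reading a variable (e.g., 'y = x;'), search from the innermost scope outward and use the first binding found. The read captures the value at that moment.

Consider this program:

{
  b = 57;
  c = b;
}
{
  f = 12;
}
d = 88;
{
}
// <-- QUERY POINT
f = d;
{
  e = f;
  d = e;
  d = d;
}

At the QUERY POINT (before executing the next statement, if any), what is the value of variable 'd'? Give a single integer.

Answer: 88

Derivation:
Step 1: enter scope (depth=1)
Step 2: declare b=57 at depth 1
Step 3: declare c=(read b)=57 at depth 1
Step 4: exit scope (depth=0)
Step 5: enter scope (depth=1)
Step 6: declare f=12 at depth 1
Step 7: exit scope (depth=0)
Step 8: declare d=88 at depth 0
Step 9: enter scope (depth=1)
Step 10: exit scope (depth=0)
Visible at query point: d=88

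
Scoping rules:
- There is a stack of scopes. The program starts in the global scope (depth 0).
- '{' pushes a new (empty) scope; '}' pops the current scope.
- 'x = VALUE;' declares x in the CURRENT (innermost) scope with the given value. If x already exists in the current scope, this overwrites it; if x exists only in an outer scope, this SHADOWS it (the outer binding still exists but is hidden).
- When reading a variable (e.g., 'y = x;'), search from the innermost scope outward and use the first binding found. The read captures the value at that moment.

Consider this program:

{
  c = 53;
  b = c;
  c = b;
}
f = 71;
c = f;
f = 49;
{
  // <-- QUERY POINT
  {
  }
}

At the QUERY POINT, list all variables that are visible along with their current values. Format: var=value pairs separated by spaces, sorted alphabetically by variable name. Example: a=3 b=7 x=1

Step 1: enter scope (depth=1)
Step 2: declare c=53 at depth 1
Step 3: declare b=(read c)=53 at depth 1
Step 4: declare c=(read b)=53 at depth 1
Step 5: exit scope (depth=0)
Step 6: declare f=71 at depth 0
Step 7: declare c=(read f)=71 at depth 0
Step 8: declare f=49 at depth 0
Step 9: enter scope (depth=1)
Visible at query point: c=71 f=49

Answer: c=71 f=49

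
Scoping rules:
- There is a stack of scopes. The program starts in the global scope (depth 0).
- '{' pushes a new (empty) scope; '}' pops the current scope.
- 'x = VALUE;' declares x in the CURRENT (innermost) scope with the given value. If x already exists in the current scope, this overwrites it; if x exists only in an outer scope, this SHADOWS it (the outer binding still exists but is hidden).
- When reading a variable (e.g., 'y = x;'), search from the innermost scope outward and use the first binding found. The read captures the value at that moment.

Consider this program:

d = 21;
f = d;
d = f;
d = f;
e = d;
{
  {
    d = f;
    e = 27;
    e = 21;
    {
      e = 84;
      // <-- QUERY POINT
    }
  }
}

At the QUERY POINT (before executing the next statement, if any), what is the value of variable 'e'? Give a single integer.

Answer: 84

Derivation:
Step 1: declare d=21 at depth 0
Step 2: declare f=(read d)=21 at depth 0
Step 3: declare d=(read f)=21 at depth 0
Step 4: declare d=(read f)=21 at depth 0
Step 5: declare e=(read d)=21 at depth 0
Step 6: enter scope (depth=1)
Step 7: enter scope (depth=2)
Step 8: declare d=(read f)=21 at depth 2
Step 9: declare e=27 at depth 2
Step 10: declare e=21 at depth 2
Step 11: enter scope (depth=3)
Step 12: declare e=84 at depth 3
Visible at query point: d=21 e=84 f=21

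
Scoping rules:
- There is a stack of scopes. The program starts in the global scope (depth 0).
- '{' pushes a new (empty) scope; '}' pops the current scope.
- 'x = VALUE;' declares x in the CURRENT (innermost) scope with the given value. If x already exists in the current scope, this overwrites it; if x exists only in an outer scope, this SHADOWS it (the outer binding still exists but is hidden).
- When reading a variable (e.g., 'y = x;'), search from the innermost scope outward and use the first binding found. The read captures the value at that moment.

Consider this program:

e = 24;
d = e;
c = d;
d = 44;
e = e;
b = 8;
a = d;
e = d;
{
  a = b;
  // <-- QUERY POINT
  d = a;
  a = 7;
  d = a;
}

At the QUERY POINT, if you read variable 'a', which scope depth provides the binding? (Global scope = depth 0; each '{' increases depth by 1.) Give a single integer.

Answer: 1

Derivation:
Step 1: declare e=24 at depth 0
Step 2: declare d=(read e)=24 at depth 0
Step 3: declare c=(read d)=24 at depth 0
Step 4: declare d=44 at depth 0
Step 5: declare e=(read e)=24 at depth 0
Step 6: declare b=8 at depth 0
Step 7: declare a=(read d)=44 at depth 0
Step 8: declare e=(read d)=44 at depth 0
Step 9: enter scope (depth=1)
Step 10: declare a=(read b)=8 at depth 1
Visible at query point: a=8 b=8 c=24 d=44 e=44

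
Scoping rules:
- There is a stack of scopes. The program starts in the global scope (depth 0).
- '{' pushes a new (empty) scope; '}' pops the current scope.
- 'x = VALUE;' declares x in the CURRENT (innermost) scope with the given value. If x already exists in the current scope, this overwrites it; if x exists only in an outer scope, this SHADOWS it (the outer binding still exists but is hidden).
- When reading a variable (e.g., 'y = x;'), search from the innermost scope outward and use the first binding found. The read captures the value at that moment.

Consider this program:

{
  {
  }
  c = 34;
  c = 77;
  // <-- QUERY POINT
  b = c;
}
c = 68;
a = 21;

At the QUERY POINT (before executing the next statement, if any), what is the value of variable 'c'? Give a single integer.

Step 1: enter scope (depth=1)
Step 2: enter scope (depth=2)
Step 3: exit scope (depth=1)
Step 4: declare c=34 at depth 1
Step 5: declare c=77 at depth 1
Visible at query point: c=77

Answer: 77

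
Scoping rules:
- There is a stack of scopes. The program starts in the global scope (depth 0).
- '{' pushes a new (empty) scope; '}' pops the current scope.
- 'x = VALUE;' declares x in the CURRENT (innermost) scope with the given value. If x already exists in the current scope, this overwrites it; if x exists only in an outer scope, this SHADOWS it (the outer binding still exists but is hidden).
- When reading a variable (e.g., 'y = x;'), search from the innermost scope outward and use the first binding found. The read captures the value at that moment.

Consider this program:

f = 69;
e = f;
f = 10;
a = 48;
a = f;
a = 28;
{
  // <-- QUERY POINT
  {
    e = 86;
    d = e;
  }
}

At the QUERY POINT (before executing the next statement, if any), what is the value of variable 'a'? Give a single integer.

Answer: 28

Derivation:
Step 1: declare f=69 at depth 0
Step 2: declare e=(read f)=69 at depth 0
Step 3: declare f=10 at depth 0
Step 4: declare a=48 at depth 0
Step 5: declare a=(read f)=10 at depth 0
Step 6: declare a=28 at depth 0
Step 7: enter scope (depth=1)
Visible at query point: a=28 e=69 f=10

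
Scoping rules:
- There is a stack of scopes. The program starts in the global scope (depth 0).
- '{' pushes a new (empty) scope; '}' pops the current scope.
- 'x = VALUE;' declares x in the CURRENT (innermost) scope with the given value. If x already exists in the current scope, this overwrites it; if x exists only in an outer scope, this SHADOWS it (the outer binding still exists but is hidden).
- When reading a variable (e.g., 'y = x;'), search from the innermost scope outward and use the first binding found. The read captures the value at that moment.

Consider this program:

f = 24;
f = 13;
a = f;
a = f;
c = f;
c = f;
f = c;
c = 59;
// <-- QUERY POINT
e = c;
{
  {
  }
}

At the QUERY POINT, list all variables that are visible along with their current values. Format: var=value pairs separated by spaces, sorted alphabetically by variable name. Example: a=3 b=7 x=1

Step 1: declare f=24 at depth 0
Step 2: declare f=13 at depth 0
Step 3: declare a=(read f)=13 at depth 0
Step 4: declare a=(read f)=13 at depth 0
Step 5: declare c=(read f)=13 at depth 0
Step 6: declare c=(read f)=13 at depth 0
Step 7: declare f=(read c)=13 at depth 0
Step 8: declare c=59 at depth 0
Visible at query point: a=13 c=59 f=13

Answer: a=13 c=59 f=13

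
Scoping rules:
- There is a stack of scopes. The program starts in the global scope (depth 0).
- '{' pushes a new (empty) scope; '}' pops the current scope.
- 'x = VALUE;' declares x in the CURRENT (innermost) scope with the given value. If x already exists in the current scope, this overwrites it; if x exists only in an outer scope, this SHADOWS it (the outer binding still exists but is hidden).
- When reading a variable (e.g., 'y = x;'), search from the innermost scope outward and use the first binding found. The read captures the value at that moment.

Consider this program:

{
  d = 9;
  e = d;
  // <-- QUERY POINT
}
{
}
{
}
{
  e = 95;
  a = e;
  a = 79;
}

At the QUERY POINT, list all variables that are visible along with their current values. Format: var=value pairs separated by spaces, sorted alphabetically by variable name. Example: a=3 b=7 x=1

Step 1: enter scope (depth=1)
Step 2: declare d=9 at depth 1
Step 3: declare e=(read d)=9 at depth 1
Visible at query point: d=9 e=9

Answer: d=9 e=9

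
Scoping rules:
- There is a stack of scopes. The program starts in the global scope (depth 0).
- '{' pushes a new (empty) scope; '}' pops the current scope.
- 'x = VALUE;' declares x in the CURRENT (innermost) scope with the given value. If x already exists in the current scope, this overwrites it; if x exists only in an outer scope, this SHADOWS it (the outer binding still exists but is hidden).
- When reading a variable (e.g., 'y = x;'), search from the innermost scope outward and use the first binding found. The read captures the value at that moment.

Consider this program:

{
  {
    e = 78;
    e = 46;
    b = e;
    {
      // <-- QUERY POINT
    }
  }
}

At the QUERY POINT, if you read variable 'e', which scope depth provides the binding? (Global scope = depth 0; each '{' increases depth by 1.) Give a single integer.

Answer: 2

Derivation:
Step 1: enter scope (depth=1)
Step 2: enter scope (depth=2)
Step 3: declare e=78 at depth 2
Step 4: declare e=46 at depth 2
Step 5: declare b=(read e)=46 at depth 2
Step 6: enter scope (depth=3)
Visible at query point: b=46 e=46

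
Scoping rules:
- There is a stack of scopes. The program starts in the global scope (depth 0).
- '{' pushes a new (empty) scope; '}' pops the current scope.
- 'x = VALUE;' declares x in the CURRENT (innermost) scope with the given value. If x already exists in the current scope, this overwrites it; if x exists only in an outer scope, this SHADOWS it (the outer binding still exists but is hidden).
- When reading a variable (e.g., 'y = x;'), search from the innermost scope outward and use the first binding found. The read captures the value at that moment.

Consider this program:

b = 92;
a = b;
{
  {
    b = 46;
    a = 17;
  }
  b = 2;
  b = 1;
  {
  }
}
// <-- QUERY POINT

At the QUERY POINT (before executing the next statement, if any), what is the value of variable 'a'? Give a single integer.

Step 1: declare b=92 at depth 0
Step 2: declare a=(read b)=92 at depth 0
Step 3: enter scope (depth=1)
Step 4: enter scope (depth=2)
Step 5: declare b=46 at depth 2
Step 6: declare a=17 at depth 2
Step 7: exit scope (depth=1)
Step 8: declare b=2 at depth 1
Step 9: declare b=1 at depth 1
Step 10: enter scope (depth=2)
Step 11: exit scope (depth=1)
Step 12: exit scope (depth=0)
Visible at query point: a=92 b=92

Answer: 92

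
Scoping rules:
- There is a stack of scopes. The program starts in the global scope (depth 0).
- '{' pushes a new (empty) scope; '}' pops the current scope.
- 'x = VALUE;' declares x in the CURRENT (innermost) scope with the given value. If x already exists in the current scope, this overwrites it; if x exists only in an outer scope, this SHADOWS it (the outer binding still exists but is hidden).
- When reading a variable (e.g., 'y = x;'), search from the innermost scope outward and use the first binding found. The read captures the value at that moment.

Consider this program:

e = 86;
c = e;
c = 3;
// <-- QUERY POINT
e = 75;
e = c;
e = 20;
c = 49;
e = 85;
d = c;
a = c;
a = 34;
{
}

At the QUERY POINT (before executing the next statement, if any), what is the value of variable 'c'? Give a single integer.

Answer: 3

Derivation:
Step 1: declare e=86 at depth 0
Step 2: declare c=(read e)=86 at depth 0
Step 3: declare c=3 at depth 0
Visible at query point: c=3 e=86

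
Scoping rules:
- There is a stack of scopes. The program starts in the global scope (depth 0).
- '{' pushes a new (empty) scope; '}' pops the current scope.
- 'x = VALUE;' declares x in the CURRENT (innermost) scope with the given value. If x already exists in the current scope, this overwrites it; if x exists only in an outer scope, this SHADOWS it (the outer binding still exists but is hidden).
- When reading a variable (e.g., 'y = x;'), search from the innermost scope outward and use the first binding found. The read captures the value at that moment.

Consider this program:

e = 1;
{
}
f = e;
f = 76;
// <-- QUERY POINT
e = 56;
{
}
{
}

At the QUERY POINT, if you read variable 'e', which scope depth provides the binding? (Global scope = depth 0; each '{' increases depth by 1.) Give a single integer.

Step 1: declare e=1 at depth 0
Step 2: enter scope (depth=1)
Step 3: exit scope (depth=0)
Step 4: declare f=(read e)=1 at depth 0
Step 5: declare f=76 at depth 0
Visible at query point: e=1 f=76

Answer: 0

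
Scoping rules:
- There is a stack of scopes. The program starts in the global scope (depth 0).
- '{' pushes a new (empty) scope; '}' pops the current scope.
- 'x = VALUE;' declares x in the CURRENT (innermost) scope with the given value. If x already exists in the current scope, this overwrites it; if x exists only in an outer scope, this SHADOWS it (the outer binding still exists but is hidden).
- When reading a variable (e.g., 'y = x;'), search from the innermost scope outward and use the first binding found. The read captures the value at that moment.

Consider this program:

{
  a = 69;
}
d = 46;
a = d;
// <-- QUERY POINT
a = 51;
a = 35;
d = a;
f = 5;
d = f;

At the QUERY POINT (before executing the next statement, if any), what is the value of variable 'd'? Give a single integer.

Answer: 46

Derivation:
Step 1: enter scope (depth=1)
Step 2: declare a=69 at depth 1
Step 3: exit scope (depth=0)
Step 4: declare d=46 at depth 0
Step 5: declare a=(read d)=46 at depth 0
Visible at query point: a=46 d=46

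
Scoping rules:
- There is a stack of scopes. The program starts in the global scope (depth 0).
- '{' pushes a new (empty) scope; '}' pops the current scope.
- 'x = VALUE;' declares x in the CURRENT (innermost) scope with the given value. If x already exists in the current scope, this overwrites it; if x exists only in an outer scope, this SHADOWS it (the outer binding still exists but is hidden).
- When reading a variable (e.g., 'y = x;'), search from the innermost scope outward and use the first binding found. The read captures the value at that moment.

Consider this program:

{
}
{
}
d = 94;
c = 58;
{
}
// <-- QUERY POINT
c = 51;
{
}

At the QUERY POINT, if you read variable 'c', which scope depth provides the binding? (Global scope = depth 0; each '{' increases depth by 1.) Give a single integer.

Answer: 0

Derivation:
Step 1: enter scope (depth=1)
Step 2: exit scope (depth=0)
Step 3: enter scope (depth=1)
Step 4: exit scope (depth=0)
Step 5: declare d=94 at depth 0
Step 6: declare c=58 at depth 0
Step 7: enter scope (depth=1)
Step 8: exit scope (depth=0)
Visible at query point: c=58 d=94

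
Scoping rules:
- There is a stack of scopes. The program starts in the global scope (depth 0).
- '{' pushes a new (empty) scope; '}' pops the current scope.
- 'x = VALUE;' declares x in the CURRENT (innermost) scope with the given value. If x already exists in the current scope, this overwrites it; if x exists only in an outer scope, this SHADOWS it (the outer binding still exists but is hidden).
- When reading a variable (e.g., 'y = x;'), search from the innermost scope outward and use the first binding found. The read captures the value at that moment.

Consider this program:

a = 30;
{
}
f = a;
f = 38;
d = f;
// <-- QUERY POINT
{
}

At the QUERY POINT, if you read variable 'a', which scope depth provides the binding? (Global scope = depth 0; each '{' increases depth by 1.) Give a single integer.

Answer: 0

Derivation:
Step 1: declare a=30 at depth 0
Step 2: enter scope (depth=1)
Step 3: exit scope (depth=0)
Step 4: declare f=(read a)=30 at depth 0
Step 5: declare f=38 at depth 0
Step 6: declare d=(read f)=38 at depth 0
Visible at query point: a=30 d=38 f=38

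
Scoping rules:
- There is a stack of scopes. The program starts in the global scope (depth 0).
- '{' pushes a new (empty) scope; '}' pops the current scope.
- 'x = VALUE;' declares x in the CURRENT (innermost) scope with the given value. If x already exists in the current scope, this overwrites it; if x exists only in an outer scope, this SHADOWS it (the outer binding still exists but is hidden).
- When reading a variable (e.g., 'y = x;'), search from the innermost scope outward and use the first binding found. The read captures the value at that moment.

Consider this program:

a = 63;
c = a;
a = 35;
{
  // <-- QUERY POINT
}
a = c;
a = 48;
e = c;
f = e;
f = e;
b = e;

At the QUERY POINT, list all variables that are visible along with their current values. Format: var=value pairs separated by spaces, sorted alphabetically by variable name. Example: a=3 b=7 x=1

Answer: a=35 c=63

Derivation:
Step 1: declare a=63 at depth 0
Step 2: declare c=(read a)=63 at depth 0
Step 3: declare a=35 at depth 0
Step 4: enter scope (depth=1)
Visible at query point: a=35 c=63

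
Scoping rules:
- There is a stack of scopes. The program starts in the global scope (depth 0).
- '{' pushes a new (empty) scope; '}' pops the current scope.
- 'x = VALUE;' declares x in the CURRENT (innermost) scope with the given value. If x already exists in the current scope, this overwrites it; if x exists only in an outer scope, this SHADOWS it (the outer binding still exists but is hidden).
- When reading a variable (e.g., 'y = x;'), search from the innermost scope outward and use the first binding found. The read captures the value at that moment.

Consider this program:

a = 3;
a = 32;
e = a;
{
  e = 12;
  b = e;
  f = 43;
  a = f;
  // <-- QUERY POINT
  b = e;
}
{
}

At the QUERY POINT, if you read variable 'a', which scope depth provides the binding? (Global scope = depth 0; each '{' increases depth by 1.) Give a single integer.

Step 1: declare a=3 at depth 0
Step 2: declare a=32 at depth 0
Step 3: declare e=(read a)=32 at depth 0
Step 4: enter scope (depth=1)
Step 5: declare e=12 at depth 1
Step 6: declare b=(read e)=12 at depth 1
Step 7: declare f=43 at depth 1
Step 8: declare a=(read f)=43 at depth 1
Visible at query point: a=43 b=12 e=12 f=43

Answer: 1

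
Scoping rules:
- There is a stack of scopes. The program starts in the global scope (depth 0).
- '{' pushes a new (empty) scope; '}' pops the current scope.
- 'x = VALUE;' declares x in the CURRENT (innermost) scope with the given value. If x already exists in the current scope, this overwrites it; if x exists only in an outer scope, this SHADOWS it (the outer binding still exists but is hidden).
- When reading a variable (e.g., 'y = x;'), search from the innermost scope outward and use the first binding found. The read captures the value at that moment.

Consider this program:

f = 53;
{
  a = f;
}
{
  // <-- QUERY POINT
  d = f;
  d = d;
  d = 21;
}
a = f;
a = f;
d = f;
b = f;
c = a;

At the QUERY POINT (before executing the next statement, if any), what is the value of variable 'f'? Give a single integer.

Answer: 53

Derivation:
Step 1: declare f=53 at depth 0
Step 2: enter scope (depth=1)
Step 3: declare a=(read f)=53 at depth 1
Step 4: exit scope (depth=0)
Step 5: enter scope (depth=1)
Visible at query point: f=53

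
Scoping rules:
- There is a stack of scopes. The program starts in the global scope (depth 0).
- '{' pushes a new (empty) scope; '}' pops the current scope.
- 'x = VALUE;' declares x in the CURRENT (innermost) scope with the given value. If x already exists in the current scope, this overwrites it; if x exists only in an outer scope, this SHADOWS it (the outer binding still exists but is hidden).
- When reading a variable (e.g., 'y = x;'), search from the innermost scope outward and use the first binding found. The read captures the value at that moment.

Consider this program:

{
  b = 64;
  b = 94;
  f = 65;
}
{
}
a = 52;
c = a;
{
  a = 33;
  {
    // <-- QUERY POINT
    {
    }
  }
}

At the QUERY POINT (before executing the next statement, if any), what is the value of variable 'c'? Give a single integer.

Answer: 52

Derivation:
Step 1: enter scope (depth=1)
Step 2: declare b=64 at depth 1
Step 3: declare b=94 at depth 1
Step 4: declare f=65 at depth 1
Step 5: exit scope (depth=0)
Step 6: enter scope (depth=1)
Step 7: exit scope (depth=0)
Step 8: declare a=52 at depth 0
Step 9: declare c=(read a)=52 at depth 0
Step 10: enter scope (depth=1)
Step 11: declare a=33 at depth 1
Step 12: enter scope (depth=2)
Visible at query point: a=33 c=52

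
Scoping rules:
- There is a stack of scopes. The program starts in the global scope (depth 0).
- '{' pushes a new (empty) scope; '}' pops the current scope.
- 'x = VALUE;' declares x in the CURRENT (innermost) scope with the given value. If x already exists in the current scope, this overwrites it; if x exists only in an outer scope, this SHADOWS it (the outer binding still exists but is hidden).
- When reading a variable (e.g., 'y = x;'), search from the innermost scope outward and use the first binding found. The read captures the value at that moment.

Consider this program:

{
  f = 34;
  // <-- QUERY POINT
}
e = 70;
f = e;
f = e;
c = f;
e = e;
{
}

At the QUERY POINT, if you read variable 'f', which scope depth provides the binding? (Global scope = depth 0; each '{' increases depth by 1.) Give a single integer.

Answer: 1

Derivation:
Step 1: enter scope (depth=1)
Step 2: declare f=34 at depth 1
Visible at query point: f=34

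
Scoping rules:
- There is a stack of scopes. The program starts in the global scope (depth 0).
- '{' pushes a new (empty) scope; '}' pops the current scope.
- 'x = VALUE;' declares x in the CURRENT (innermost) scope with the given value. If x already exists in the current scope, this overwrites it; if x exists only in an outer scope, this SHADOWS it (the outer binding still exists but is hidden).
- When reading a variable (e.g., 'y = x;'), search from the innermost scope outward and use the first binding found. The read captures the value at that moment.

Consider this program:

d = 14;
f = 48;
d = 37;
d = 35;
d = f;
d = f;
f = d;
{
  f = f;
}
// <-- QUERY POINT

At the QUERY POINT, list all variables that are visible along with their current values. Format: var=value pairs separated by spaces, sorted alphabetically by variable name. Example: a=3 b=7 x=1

Answer: d=48 f=48

Derivation:
Step 1: declare d=14 at depth 0
Step 2: declare f=48 at depth 0
Step 3: declare d=37 at depth 0
Step 4: declare d=35 at depth 0
Step 5: declare d=(read f)=48 at depth 0
Step 6: declare d=(read f)=48 at depth 0
Step 7: declare f=(read d)=48 at depth 0
Step 8: enter scope (depth=1)
Step 9: declare f=(read f)=48 at depth 1
Step 10: exit scope (depth=0)
Visible at query point: d=48 f=48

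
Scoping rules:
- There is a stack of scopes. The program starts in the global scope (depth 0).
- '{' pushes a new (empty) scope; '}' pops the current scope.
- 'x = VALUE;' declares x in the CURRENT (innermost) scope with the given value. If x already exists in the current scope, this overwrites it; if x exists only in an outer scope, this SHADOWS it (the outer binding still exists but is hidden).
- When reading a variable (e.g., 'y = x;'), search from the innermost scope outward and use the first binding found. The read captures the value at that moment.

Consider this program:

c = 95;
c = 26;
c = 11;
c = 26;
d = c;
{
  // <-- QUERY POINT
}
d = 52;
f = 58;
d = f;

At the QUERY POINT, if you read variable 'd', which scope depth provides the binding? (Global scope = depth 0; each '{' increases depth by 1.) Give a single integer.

Answer: 0

Derivation:
Step 1: declare c=95 at depth 0
Step 2: declare c=26 at depth 0
Step 3: declare c=11 at depth 0
Step 4: declare c=26 at depth 0
Step 5: declare d=(read c)=26 at depth 0
Step 6: enter scope (depth=1)
Visible at query point: c=26 d=26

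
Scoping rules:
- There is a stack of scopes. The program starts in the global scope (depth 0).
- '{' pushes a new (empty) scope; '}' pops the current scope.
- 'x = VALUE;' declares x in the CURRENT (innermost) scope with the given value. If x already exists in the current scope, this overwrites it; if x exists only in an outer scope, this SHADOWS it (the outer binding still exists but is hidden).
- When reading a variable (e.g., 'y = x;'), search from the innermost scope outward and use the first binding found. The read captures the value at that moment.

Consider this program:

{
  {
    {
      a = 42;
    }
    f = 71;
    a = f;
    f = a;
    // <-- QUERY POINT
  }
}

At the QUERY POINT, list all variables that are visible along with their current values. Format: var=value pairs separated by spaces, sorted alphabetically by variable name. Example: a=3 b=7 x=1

Step 1: enter scope (depth=1)
Step 2: enter scope (depth=2)
Step 3: enter scope (depth=3)
Step 4: declare a=42 at depth 3
Step 5: exit scope (depth=2)
Step 6: declare f=71 at depth 2
Step 7: declare a=(read f)=71 at depth 2
Step 8: declare f=(read a)=71 at depth 2
Visible at query point: a=71 f=71

Answer: a=71 f=71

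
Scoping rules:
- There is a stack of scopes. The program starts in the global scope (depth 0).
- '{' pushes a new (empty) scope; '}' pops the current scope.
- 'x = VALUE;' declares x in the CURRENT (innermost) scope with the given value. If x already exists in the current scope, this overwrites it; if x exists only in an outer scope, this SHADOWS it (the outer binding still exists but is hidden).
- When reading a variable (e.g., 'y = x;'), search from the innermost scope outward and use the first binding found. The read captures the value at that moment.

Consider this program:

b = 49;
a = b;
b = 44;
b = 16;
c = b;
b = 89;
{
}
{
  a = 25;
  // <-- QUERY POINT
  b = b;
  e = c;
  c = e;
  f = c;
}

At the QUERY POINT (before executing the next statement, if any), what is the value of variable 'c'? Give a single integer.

Answer: 16

Derivation:
Step 1: declare b=49 at depth 0
Step 2: declare a=(read b)=49 at depth 0
Step 3: declare b=44 at depth 0
Step 4: declare b=16 at depth 0
Step 5: declare c=(read b)=16 at depth 0
Step 6: declare b=89 at depth 0
Step 7: enter scope (depth=1)
Step 8: exit scope (depth=0)
Step 9: enter scope (depth=1)
Step 10: declare a=25 at depth 1
Visible at query point: a=25 b=89 c=16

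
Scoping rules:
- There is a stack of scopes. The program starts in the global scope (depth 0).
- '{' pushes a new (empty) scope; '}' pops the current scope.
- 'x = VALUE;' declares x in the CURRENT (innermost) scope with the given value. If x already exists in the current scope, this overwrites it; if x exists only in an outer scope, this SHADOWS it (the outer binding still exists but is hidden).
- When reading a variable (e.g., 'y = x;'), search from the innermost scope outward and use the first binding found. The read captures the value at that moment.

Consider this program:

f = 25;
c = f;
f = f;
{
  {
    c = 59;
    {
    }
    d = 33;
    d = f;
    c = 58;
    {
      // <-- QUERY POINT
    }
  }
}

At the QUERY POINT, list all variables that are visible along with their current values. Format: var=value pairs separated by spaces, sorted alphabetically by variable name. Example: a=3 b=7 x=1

Step 1: declare f=25 at depth 0
Step 2: declare c=(read f)=25 at depth 0
Step 3: declare f=(read f)=25 at depth 0
Step 4: enter scope (depth=1)
Step 5: enter scope (depth=2)
Step 6: declare c=59 at depth 2
Step 7: enter scope (depth=3)
Step 8: exit scope (depth=2)
Step 9: declare d=33 at depth 2
Step 10: declare d=(read f)=25 at depth 2
Step 11: declare c=58 at depth 2
Step 12: enter scope (depth=3)
Visible at query point: c=58 d=25 f=25

Answer: c=58 d=25 f=25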